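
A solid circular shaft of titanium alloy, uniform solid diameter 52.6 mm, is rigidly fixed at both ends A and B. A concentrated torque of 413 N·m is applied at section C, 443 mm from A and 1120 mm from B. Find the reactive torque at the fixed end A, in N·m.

With uniform GJ and both ends fixed, compatibility θ_AC = θ_CB gives T_A·a = T_B·b, together with T_A + T_B = T₀.
T_A = T₀·b/(a+b) = 413.0·1120/1563 = 295.9 N·m; T_B = 117.1 N·m.

296 N·m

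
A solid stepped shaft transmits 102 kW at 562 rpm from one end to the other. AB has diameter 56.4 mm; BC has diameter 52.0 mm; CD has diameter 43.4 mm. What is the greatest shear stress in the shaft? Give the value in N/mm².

108 N/mm²

ω = 2π·562/60 = 58.85 rad/s, so T = P/ω = 102×10³ / 58.85 = 1733 N·m.
Under the same torque, τ_max = 16T/(πd³) is largest where d is smallest — segment CD (d = 43.4 mm).
τ_max = 16·1733/(π·(0.0434)³) = 1.080×10^8 Pa.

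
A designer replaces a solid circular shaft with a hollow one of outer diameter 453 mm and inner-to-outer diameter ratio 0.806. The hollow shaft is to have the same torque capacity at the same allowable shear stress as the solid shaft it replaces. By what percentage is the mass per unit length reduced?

49.5 %

Equal τ_max and T ⇒ the solid shaft needs d_s³ = d_o³(1−k⁴), so d_s = 453·(1−0.806⁴)^(1/3) = 377.3 mm.
Area ratio A_h/A_s = d_o²(1−k²)/d_s² = (1−k²)/(1−k⁴)^(2/3) = 0.5049.
Mass saving = 1 − 0.5049 = 49.5 %.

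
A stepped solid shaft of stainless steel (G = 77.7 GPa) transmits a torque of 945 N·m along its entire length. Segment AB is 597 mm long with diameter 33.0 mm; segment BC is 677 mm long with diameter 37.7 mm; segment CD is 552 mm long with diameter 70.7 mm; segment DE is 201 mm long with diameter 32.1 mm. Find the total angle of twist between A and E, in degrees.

7.45°

J_AB = π(0.0330)⁴/32 = 1.16×10^-7 m⁴; J_BC = π(0.0377)⁴/32 = 1.98×10^-7 m⁴; J_CD = π(0.0707)⁴/32 = 2.45×10^-6 m⁴; J_DE = π(0.0321)⁴/32 = 1.04×10^-7 m⁴.
θ = (T/G)·Σ L_i/J_i = (945.0/77.7×10⁹)·(0.597/1.16×10^-7 + 0.677/1.98×10^-7 + 0.552/2.45×10^-6 + 0.201/1.04×10^-7) = 0.1301 rad.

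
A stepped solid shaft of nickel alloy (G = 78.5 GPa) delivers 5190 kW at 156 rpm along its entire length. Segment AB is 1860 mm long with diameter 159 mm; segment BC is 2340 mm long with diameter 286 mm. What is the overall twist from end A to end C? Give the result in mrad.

ω = 2π·156/60 = 16.34 rad/s, so T = P/ω = 5190×10³ / 16.34 = 317700 N·m.
J_AB = π(0.159)⁴/32 = 6.27×10^-5 m⁴; J_BC = π(0.286)⁴/32 = 6.57×10^-4 m⁴.
θ = (T/G)·Σ L_i/J_i = (317700/78.5×10⁹)·(1.86/6.27×10^-5 + 2.34/6.57×10^-4) = 0.1344 rad.

134 mrad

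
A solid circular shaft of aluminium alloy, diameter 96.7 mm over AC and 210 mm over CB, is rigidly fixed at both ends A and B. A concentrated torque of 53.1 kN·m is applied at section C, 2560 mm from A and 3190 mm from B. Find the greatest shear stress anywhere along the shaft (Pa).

Compatibility: T_A·a/J_AC = T_B·b/J_CB with T_A + T_B = T₀.
J_AC = 8.58×10^-6 m⁴, J_CB = 1.91×10^-4 m⁴, so T_A = T₀·(J_AC/a)/((J_AC/a)+(J_CB/b)) = 2817 N·m, T_B = 50280 N·m.
τ in each portion: τ_AC = 1.59×10^7 Pa, τ_CB = 2.77×10^7 Pa; maximum is in CB.
τ_max = T_CB·r/J = 50280·0.105/1.91×10^-4 = 2.765×10^7 Pa.

2.77e7 Pa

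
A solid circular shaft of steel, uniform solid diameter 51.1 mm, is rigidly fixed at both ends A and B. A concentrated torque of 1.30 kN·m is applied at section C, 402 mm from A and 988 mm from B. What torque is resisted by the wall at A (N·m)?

924 N·m

With uniform GJ and both ends fixed, compatibility θ_AC = θ_CB gives T_A·a = T_B·b, together with T_A + T_B = T₀.
T_A = T₀·b/(a+b) = 1300·988/1390 = 924.0 N·m; T_B = 376.0 N·m.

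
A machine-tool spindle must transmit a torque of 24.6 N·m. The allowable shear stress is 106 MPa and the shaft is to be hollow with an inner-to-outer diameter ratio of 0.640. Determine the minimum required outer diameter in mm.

For a hollow shaft with d_i/d_o = 0.640: τ_max = 16T/(π d_o³ (1−k⁴)), so d_o = [16T/(π τ_allow (1−k⁴))]^(1/3) = [16·24.60/(π·1.06×10^8·0.8322)]^(1/3) = 0.01124 m.

11.2 mm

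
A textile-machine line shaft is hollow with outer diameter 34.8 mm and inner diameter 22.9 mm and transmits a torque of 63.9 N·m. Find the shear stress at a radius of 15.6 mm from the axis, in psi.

1240 psi

J = π(d_o⁴ − d_i⁴)/32 = π(0.0348⁴ − 0.0229⁴)/32 = 1.170×10^-7 m⁴.
Shear stress varies linearly with radius: τ = T·r/J = 63.90 × 0.0156 / 1.170×10^-7 = 8.521×10^6 Pa.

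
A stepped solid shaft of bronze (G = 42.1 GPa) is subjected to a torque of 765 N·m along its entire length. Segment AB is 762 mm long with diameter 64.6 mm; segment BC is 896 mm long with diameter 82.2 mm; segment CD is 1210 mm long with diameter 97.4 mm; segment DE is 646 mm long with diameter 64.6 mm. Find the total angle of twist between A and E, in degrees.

J_AB = π(0.0646)⁴/32 = 1.71×10^-6 m⁴; J_BC = π(0.0822)⁴/32 = 4.48×10^-6 m⁴; J_CD = π(0.0974)⁴/32 = 8.84×10^-6 m⁴; J_DE = π(0.0646)⁴/32 = 1.71×10^-6 m⁴.
θ = (T/G)·Σ L_i/J_i = (765.0/42.1×10⁹)·(0.762/1.71×10^-6 + 0.896/4.48×10^-6 + 1.21/8.84×10^-6 + 0.646/1.71×10^-6) = 0.02109 rad.

1.21°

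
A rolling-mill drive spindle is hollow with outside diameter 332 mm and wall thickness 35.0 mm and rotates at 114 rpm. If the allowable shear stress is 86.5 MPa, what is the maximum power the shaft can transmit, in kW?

J = π(d_o⁴ − d_i⁴)/32 = π(0.332⁴ − 0.262⁴)/32 = 7.302×10^-4 m⁴.
T_max = τ_allow·J/r = 8.65×10^7 × 7.302×10^-4 / 0.166 = 380500 N·m.
ω = 2π·114/60 = 11.94 rad/s, so P_max = T_max·ω = 4.542×10^6 W.

4540 kW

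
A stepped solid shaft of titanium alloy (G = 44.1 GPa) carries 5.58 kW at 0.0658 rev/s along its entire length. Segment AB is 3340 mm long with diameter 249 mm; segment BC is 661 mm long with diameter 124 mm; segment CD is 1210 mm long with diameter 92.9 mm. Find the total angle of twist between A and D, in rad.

0.0621 rad

ω = 2π·0.0658 = 0.4134 rad/s, so T = P/ω = 5.58×10³ / 0.4134 = 13500 N·m.
J_AB = π(0.249)⁴/32 = 3.77×10^-4 m⁴; J_BC = π(0.124)⁴/32 = 2.32×10^-5 m⁴; J_CD = π(0.0929)⁴/32 = 7.31×10^-6 m⁴.
θ = (T/G)·Σ L_i/J_i = (13500/44.1×10⁹)·(3.34/3.77×10^-4 + 0.661/2.32×10^-5 + 1.21/7.31×10^-6) = 0.06207 rad.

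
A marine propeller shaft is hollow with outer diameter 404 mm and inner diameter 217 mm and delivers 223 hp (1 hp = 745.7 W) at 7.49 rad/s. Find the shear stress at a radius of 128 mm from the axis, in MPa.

1.19 MPa

ω = 7.49 rad/s, so T = P/ω = 223×745.7 / 7.490 = 22200 N·m.
J = π(d_o⁴ − d_i⁴)/32 = π(0.404⁴ − 0.217⁴)/32 = 2.398×10^-3 m⁴.
Shear stress varies linearly with radius: τ = T·r/J = 22200 × 0.128 / 2.398×10^-3 = 1.185×10^6 Pa.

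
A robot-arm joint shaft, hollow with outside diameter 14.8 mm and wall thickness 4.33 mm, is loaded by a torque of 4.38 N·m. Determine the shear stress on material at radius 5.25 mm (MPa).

J = π(d_o⁴ − d_i⁴)/32 = π(0.0148⁴ − 0.00614⁴)/32 = 4.571×10^-9 m⁴.
Shear stress varies linearly with radius: τ = T·r/J = 4.380 × 0.00525 / 4.571×10^-9 = 5.031×10^6 Pa.

5.03 MPa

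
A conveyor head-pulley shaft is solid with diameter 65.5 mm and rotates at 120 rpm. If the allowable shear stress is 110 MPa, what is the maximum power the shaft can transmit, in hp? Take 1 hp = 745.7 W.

J = πd⁴/32 = π(0.0655)⁴/32 = 1.807×10^-6 m⁴.
T_max = τ_allow·J/r = 1.10×10^8 × 1.807×10^-6 / 0.0328 = 6069 N·m.
ω = 2π·120/60 = 12.57 rad/s, so P_max = T_max·ω = 7.627×10^4 W.

102 hp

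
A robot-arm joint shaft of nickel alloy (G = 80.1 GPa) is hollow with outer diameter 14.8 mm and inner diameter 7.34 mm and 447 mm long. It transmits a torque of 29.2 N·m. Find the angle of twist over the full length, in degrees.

2.11°

J = π(d_o⁴ − d_i⁴)/32 = π(0.0148⁴ − 0.00734⁴)/32 = 4.425×10^-9 m⁴.
θ = T·L/(G·J) = 29.20 × 0.447 / (80.1×10⁹ × 4.425×10^-9) = 0.03682 rad.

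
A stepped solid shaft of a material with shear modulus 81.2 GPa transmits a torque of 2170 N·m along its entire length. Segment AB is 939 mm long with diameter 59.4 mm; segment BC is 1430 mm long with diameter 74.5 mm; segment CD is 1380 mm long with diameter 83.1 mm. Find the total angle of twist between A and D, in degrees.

2.35°

J_AB = π(0.0594)⁴/32 = 1.22×10^-6 m⁴; J_BC = π(0.0745)⁴/32 = 3.02×10^-6 m⁴; J_CD = π(0.0831)⁴/32 = 4.68×10^-6 m⁴.
θ = (T/G)·Σ L_i/J_i = (2170/81.2×10⁹)·(0.939/1.22×10^-6 + 1.43/3.02×10^-6 + 1.38/4.68×10^-6) = 0.04105 rad.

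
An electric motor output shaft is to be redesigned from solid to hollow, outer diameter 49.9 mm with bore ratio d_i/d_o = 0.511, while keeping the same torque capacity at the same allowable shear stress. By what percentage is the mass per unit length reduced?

Equal τ_max and T ⇒ the solid shaft needs d_s³ = d_o³(1−k⁴), so d_s = 49.9·(1−0.511⁴)^(1/3) = 48.74 mm.
Area ratio A_h/A_s = d_o²(1−k²)/d_s² = (1−k²)/(1−k⁴)^(2/3) = 0.7745.
Mass saving = 1 − 0.7745 = 22.6 %.

22.6 %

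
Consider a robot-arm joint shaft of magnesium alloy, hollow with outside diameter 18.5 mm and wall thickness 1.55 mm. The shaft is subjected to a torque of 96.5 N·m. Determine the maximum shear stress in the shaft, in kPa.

149000 kPa

J = π(d_o⁴ − d_i⁴)/32 = π(0.0185⁴ − 0.0154⁴)/32 = 5.978×10^-9 m⁴.
τ_max = T·r/J = 96.50 × 0.00925 / 5.978×10^-9 = 1.493×10^8 Pa.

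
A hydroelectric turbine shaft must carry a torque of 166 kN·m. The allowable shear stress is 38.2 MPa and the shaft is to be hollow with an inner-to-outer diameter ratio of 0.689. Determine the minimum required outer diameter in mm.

For a hollow shaft with d_i/d_o = 0.689: τ_max = 16T/(π d_o³ (1−k⁴)), so d_o = [16T/(π τ_allow (1−k⁴))]^(1/3) = [16·166000/(π·3.82×10^7·0.7746)]^(1/3) = 0.3057 m.

306 mm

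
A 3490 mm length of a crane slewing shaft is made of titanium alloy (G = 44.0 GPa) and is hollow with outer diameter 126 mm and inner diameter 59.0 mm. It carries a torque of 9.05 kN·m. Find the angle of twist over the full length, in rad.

J = π(d_o⁴ − d_i⁴)/32 = π(0.126⁴ − 0.0590⁴)/32 = 2.356×10^-5 m⁴.
θ = T·L/(G·J) = 9050 × 3.49 / (44.0×10⁹ × 2.356×10^-5) = 0.03047 rad.

0.0305 rad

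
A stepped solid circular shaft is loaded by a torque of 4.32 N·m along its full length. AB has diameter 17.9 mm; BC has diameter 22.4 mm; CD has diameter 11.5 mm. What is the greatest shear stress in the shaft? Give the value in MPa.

14.5 MPa

Under the same torque, τ_max = 16T/(πd³) is largest where d is smallest — segment CD (d = 11.5 mm).
τ_max = 16·4.320/(π·(0.0115)³) = 1.447×10^7 Pa.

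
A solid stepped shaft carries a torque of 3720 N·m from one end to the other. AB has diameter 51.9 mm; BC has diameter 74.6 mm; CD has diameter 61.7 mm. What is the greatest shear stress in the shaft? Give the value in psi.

Under the same torque, τ_max = 16T/(πd³) is largest where d is smallest — segment AB (d = 51.9 mm).
τ_max = 16·3720/(π·(0.0519)³) = 1.355×10^8 Pa.

19700 psi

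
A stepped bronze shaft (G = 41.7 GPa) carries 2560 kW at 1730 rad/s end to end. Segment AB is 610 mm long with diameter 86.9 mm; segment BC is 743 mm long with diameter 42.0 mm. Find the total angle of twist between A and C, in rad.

ω = 1730 rad/s, so T = P/ω = 2560×10³ / 1730 = 1480 N·m.
J_AB = π(0.0869)⁴/32 = 5.60×10^-6 m⁴; J_BC = π(0.0420)⁴/32 = 3.05×10^-7 m⁴.
θ = (T/G)·Σ L_i/J_i = (1480/41.7×10⁹)·(0.610/5.60×10^-6 + 0.743/3.05×10^-7) = 0.09017 rad.

0.0902 rad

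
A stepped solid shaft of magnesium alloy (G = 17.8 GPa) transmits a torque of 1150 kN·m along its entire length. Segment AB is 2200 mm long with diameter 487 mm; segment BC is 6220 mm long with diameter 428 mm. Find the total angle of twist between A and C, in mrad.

J_AB = π(0.487)⁴/32 = 5.52×10^-3 m⁴; J_BC = π(0.428)⁴/32 = 3.29×10^-3 m⁴.
θ = (T/G)·Σ L_i/J_i = (1.150e6/17.8×10⁹)·(2.20/5.52×10^-3 + 6.22/3.29×10^-3) = 0.1477 rad.

148 mrad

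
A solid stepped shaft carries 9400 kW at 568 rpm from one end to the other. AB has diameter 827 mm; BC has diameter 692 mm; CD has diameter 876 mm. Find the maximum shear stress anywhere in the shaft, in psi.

352 psi

ω = 2π·568/60 = 59.48 rad/s, so T = P/ω = 9400×10³ / 59.48 = 158000 N·m.
Under the same torque, τ_max = 16T/(πd³) is largest where d is smallest — segment BC (d = 692 mm).
τ_max = 16·158000/(π·(0.692)³) = 2.429×10^6 Pa.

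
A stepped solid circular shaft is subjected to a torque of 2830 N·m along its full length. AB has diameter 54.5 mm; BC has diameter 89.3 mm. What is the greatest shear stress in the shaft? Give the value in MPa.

89.0 MPa

Under the same torque, τ_max = 16T/(πd³) is largest where d is smallest — segment AB (d = 54.5 mm).
τ_max = 16·2830/(π·(0.0545)³) = 8.904×10^7 Pa.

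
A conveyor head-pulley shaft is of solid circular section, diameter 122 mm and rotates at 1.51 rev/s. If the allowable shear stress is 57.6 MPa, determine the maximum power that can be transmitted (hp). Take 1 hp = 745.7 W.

J = πd⁴/32 = π(0.122)⁴/32 = 2.175×10^-5 m⁴.
T_max = τ_allow·J/r = 5.76×10^7 × 2.175×10^-5 / 0.0610 = 20540 N·m.
ω = 2π·1.51 = 9.488 rad/s, so P_max = T_max·ω = 1.948×10^5 W.

261 hp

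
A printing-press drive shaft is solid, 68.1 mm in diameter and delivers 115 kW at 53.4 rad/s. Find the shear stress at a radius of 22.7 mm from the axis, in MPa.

ω = 53.4 rad/s, so T = P/ω = 115×10³ / 53.40 = 2154 N·m.
J = πd⁴/32 = π(0.0681)⁴/32 = 2.111×10^-6 m⁴.
Shear stress varies linearly with radius: τ = T·r/J = 2154 × 0.0227 / 2.111×10^-6 = 2.315×10^7 Pa.

23.2 MPa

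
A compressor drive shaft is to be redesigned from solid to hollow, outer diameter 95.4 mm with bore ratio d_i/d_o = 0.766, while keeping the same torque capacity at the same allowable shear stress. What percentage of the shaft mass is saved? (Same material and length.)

45.2 %

Equal τ_max and T ⇒ the solid shaft needs d_s³ = d_o³(1−k⁴), so d_s = 95.4·(1−0.766⁴)^(1/3) = 82.88 mm.
Area ratio A_h/A_s = d_o²(1−k²)/d_s² = (1−k²)/(1−k⁴)^(2/3) = 0.5475.
Mass saving = 1 − 0.5475 = 45.2 %.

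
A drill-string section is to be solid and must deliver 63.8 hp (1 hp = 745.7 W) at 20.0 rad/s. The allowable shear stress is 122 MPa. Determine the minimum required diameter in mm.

46.3 mm

ω = 20.0 rad/s, so T = P/ω = 63.8×745.7 / 20.00 = 2379 N·m.
For a solid shaft τ_max = 16T/(πd³), so d = (16T/(π τ_allow))^(1/3) = (16·2379/(π·1.22×10^8))^(1/3) = 0.04631 m.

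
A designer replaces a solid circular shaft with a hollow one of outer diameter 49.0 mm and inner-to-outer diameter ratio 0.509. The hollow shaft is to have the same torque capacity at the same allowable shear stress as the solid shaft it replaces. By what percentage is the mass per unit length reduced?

22.4 %

Equal τ_max and T ⇒ the solid shaft needs d_s³ = d_o³(1−k⁴), so d_s = 49.0·(1−0.509⁴)^(1/3) = 47.88 mm.
Area ratio A_h/A_s = d_o²(1−k²)/d_s² = (1−k²)/(1−k⁴)^(2/3) = 0.7760.
Mass saving = 1 − 0.7760 = 22.4 %.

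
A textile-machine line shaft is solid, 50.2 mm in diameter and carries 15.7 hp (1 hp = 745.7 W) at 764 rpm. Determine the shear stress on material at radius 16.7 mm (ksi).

ω = 2π·764/60 = 80.01 rad/s, so T = P/ω = 15.7×745.7 / 80.01 = 146.3 N·m.
J = πd⁴/32 = π(0.0502)⁴/32 = 6.235×10^-7 m⁴.
Shear stress varies linearly with radius: τ = T·r/J = 146.3 × 0.0167 / 6.235×10^-7 = 3.920×10^6 Pa.

0.568 ksi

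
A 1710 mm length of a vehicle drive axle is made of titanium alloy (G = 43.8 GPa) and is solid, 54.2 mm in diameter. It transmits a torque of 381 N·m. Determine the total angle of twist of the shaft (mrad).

17.6 mrad

J = πd⁴/32 = π(0.0542)⁴/32 = 8.472×10^-7 m⁴.
θ = T·L/(G·J) = 381.0 × 1.71 / (43.8×10⁹ × 8.472×10^-7) = 0.01756 rad.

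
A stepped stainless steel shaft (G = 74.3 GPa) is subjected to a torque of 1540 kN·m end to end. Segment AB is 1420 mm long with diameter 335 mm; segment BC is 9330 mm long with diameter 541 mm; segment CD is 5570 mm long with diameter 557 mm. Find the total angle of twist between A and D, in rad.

J_AB = π(0.335)⁴/32 = 1.24×10^-3 m⁴; J_BC = π(0.541)⁴/32 = 8.41×10^-3 m⁴; J_CD = π(0.557)⁴/32 = 9.45×10^-3 m⁴.
θ = (T/G)·Σ L_i/J_i = (1.540e6/74.3×10⁹)·(1.42/1.24×10^-3 + 9.33/8.41×10^-3 + 5.57/9.45×10^-3) = 0.05902 rad.

0.0590 rad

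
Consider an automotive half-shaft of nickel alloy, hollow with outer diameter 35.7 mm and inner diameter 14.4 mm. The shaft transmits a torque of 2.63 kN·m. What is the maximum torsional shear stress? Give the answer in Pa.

J = π(d_o⁴ − d_i⁴)/32 = π(0.0357⁴ − 0.0144⁴)/32 = 1.552×10^-7 m⁴.
τ_max = T·r/J = 2630 × 0.0179 / 1.552×10^-7 = 3.024×10^8 Pa.

3.02e8 Pa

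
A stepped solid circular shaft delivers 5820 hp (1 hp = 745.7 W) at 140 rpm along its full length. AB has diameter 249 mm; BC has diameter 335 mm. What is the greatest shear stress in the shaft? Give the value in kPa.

97700 kPa

ω = 2π·140/60 = 14.66 rad/s, so T = P/ω = 5820×745.7 / 14.66 = 296000 N·m.
Under the same torque, τ_max = 16T/(πd³) is largest where d is smallest — segment AB (d = 249 mm).
τ_max = 16·296000/(π·(0.249)³) = 9.766×10^7 Pa.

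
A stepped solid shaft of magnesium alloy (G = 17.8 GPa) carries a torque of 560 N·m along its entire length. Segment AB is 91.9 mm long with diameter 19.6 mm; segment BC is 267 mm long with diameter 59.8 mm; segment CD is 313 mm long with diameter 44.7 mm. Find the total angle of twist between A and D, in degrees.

J_AB = π(0.0196)⁴/32 = 1.45×10^-8 m⁴; J_BC = π(0.0598)⁴/32 = 1.26×10^-6 m⁴; J_CD = π(0.0447)⁴/32 = 3.92×10^-7 m⁴.
θ = (T/G)·Σ L_i/J_i = (560.0/17.8×10⁹)·(0.0919/1.45×10^-8 + 0.267/1.26×10^-6 + 0.313/3.92×10^-7) = 0.2314 rad.

13.3°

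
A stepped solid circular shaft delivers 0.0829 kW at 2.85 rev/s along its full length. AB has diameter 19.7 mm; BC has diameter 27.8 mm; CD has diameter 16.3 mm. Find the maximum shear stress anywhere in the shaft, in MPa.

5.44 MPa

ω = 2π·2.85 = 17.91 rad/s, so T = P/ω = 0.0829×10³ / 17.91 = 4.629 N·m.
Under the same torque, τ_max = 16T/(πd³) is largest where d is smallest — segment CD (d = 16.3 mm).
τ_max = 16·4.629/(π·(0.0163)³) = 5.444×10^6 Pa.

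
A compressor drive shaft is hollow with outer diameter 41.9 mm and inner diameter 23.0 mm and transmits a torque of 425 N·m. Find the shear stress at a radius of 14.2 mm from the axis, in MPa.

21.9 MPa

J = π(d_o⁴ − d_i⁴)/32 = π(0.0419⁴ − 0.0230⁴)/32 = 2.751×10^-7 m⁴.
Shear stress varies linearly with radius: τ = T·r/J = 425.0 × 0.0142 / 2.751×10^-7 = 2.194×10^7 Pa.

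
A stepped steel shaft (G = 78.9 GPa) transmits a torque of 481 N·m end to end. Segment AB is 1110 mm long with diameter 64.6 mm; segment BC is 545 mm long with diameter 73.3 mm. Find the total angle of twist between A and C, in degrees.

0.294°

J_AB = π(0.0646)⁴/32 = 1.71×10^-6 m⁴; J_BC = π(0.0733)⁴/32 = 2.83×10^-6 m⁴.
θ = (T/G)·Σ L_i/J_i = (481.0/78.9×10⁹)·(1.11/1.71×10^-6 + 0.545/2.83×10^-6) = 5.130×10^-3 rad.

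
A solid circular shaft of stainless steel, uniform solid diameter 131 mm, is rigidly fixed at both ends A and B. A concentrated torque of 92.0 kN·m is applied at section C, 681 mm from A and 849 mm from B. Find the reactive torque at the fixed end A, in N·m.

51100 N·m

With uniform GJ and both ends fixed, compatibility θ_AC = θ_CB gives T_A·a = T_B·b, together with T_A + T_B = T₀.
T_A = T₀·b/(a+b) = 92000·849/1530 = 51050 N·m; T_B = 40950 N·m.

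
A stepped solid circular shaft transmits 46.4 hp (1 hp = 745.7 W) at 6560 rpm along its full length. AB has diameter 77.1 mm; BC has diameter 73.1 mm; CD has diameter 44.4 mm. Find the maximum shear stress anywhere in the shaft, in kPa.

2930 kPa

ω = 2π·6560/60 = 687.0 rad/s, so T = P/ω = 46.4×745.7 / 687.0 = 50.37 N·m.
Under the same torque, τ_max = 16T/(πd³) is largest where d is smallest — segment CD (d = 44.4 mm).
τ_max = 16·50.37/(π·(0.0444)³) = 2.931×10^6 Pa.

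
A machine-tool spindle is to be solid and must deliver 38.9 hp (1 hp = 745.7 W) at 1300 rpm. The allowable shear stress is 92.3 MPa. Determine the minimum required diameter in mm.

22.7 mm

ω = 2π·1300/60 = 136.1 rad/s, so T = P/ω = 38.9×745.7 / 136.1 = 213.1 N·m.
For a solid shaft τ_max = 16T/(πd³), so d = (16T/(π τ_allow))^(1/3) = (16·213.1/(π·9.23×10^7))^(1/3) = 0.02274 m.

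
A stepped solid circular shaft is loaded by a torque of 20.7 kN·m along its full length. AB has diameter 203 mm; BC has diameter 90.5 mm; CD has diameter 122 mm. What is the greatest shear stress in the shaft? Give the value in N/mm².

142 N/mm²

Under the same torque, τ_max = 16T/(πd³) is largest where d is smallest — segment BC (d = 90.5 mm).
τ_max = 16·20700/(π·(0.0905)³) = 1.422×10^8 Pa.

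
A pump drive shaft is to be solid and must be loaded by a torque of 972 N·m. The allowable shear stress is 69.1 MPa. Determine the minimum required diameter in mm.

For a solid shaft τ_max = 16T/(πd³), so d = (16T/(π τ_allow))^(1/3) = (16·972.0/(π·6.91×10^7))^(1/3) = 0.04153 m.

41.5 mm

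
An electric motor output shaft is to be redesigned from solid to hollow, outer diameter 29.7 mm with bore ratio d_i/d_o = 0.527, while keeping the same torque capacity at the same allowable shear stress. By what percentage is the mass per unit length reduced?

23.8 %

Equal τ_max and T ⇒ the solid shaft needs d_s³ = d_o³(1−k⁴), so d_s = 29.7·(1−0.527⁴)^(1/3) = 28.92 mm.
Area ratio A_h/A_s = d_o²(1−k²)/d_s² = (1−k²)/(1−k⁴)^(2/3) = 0.7620.
Mass saving = 1 − 0.7620 = 23.8 %.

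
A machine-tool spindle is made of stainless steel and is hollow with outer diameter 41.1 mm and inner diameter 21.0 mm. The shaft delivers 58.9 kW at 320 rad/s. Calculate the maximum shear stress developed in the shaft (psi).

2100 psi

ω = 320 rad/s, so T = P/ω = 58.9×10³ / 320.0 = 184.1 N·m.
J = π(d_o⁴ − d_i⁴)/32 = π(0.0411⁴ − 0.0210⁴)/32 = 2.610×10^-7 m⁴.
τ_max = T·r/J = 184.1 × 0.0206 / 2.610×10^-7 = 1.449×10^7 Pa.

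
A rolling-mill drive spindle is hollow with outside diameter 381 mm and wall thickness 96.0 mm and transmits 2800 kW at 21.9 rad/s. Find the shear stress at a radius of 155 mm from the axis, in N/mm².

10.2 N/mm²

ω = 21.9 rad/s, so T = P/ω = 2800×10³ / 21.90 = 127900 N·m.
J = π(d_o⁴ − d_i⁴)/32 = π(0.381⁴ − 0.189⁴)/32 = 1.943×10^-3 m⁴.
Shear stress varies linearly with radius: τ = T·r/J = 127900 × 0.155 / 1.943×10^-3 = 1.020×10^7 Pa.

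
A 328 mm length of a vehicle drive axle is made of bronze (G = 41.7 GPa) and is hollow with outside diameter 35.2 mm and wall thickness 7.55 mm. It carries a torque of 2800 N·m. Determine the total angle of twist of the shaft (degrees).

J = π(d_o⁴ − d_i⁴)/32 = π(0.0352⁴ − 0.0201⁴)/32 = 1.347×10^-7 m⁴.
θ = T·L/(G·J) = 2800 × 0.328 / (41.7×10⁹ × 1.347×10^-7) = 0.1635 rad.

9.37°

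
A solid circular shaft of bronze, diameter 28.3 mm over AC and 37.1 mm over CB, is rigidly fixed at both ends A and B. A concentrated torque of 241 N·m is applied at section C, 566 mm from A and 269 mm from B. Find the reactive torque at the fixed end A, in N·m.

Compatibility: T_A·a/J_AC = T_B·b/J_CB with T_A + T_B = T₀.
J_AC = 6.30×10^-8 m⁴, J_CB = 1.86×10^-7 m⁴, so T_A = T₀·(J_AC/a)/((J_AC/a)+(J_CB/b)) = 33.40 N·m, T_B = 207.6 N·m.

33.4 N·m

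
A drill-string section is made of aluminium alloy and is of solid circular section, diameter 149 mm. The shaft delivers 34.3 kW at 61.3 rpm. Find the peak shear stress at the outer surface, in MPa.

8.23 MPa

ω = 2π·61.3/60 = 6.419 rad/s, so T = P/ω = 34.3×10³ / 6.419 = 5343 N·m.
J = πd⁴/32 = π(0.149)⁴/32 = 4.839×10^-5 m⁴.
τ_max = T·r/J = 5343 × 0.0745 / 4.839×10^-5 = 8.227×10^6 Pa.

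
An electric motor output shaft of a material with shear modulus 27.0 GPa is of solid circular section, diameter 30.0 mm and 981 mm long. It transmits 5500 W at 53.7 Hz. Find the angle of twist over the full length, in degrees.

ω = 2π·53.7 = 337.4 rad/s, so T = P/ω = 5500 / 337.4 = 16.30 N·m.
J = πd⁴/32 = π(0.0300)⁴/32 = 7.952×10^-8 m⁴.
θ = T·L/(G·J) = 16.30 × 0.981 / (27.0×10⁹ × 7.952×10^-8) = 7.448×10^-3 rad.

0.427°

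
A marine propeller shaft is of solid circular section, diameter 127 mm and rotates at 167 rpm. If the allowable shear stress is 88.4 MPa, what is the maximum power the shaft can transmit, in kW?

622 kW

J = πd⁴/32 = π(0.127)⁴/32 = 2.554×10^-5 m⁴.
T_max = τ_allow·J/r = 8.84×10^7 × 2.554×10^-5 / 0.0635 = 35550 N·m.
ω = 2π·167/60 = 17.49 rad/s, so P_max = T_max·ω = 6.218×10^5 W.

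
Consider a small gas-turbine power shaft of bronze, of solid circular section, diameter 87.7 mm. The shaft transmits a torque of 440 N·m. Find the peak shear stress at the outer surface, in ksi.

0.482 ksi

J = πd⁴/32 = π(0.0877)⁴/32 = 5.808×10^-6 m⁴.
τ_max = T·r/J = 440.0 × 0.0439 / 5.808×10^-6 = 3.322×10^6 Pa.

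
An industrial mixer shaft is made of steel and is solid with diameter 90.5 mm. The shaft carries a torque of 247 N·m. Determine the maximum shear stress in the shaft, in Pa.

1.70e6 Pa

J = πd⁴/32 = π(0.0905)⁴/32 = 6.586×10^-6 m⁴.
τ_max = T·r/J = 247.0 × 0.0452 / 6.586×10^-6 = 1.697×10^6 Pa.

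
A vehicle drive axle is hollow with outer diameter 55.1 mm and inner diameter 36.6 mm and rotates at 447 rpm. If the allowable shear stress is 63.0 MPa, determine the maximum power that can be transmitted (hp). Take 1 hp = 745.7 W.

J = π(d_o⁴ − d_i⁴)/32 = π(0.0551⁴ − 0.0366⁴)/32 = 7.287×10^-7 m⁴.
T_max = τ_allow·J/r = 6.30×10^7 × 7.287×10^-7 / 0.0276 = 1666 N·m.
ω = 2π·447/60 = 46.81 rad/s, so P_max = T_max·ω = 7.801×10^4 W.

105 hp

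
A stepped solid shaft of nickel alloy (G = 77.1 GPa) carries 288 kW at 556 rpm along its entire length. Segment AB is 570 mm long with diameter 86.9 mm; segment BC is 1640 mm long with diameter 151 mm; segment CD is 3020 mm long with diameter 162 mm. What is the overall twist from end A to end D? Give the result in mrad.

ω = 2π·556/60 = 58.22 rad/s, so T = P/ω = 288×10³ / 58.22 = 4946 N·m.
J_AB = π(0.0869)⁴/32 = 5.60×10^-6 m⁴; J_BC = π(0.151)⁴/32 = 5.10×10^-5 m⁴; J_CD = π(0.162)⁴/32 = 6.76×10^-5 m⁴.
θ = (T/G)·Σ L_i/J_i = (4946/77.1×10⁹)·(0.570/5.60×10^-6 + 1.64/5.10×10^-5 + 3.02/6.76×10^-5) = 0.01146 rad.

11.5 mrad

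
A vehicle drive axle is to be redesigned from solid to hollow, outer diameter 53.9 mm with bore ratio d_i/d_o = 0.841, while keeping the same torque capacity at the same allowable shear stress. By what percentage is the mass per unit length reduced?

Equal τ_max and T ⇒ the solid shaft needs d_s³ = d_o³(1−k⁴), so d_s = 53.9·(1−0.841⁴)^(1/3) = 42.77 mm.
Area ratio A_h/A_s = d_o²(1−k²)/d_s² = (1−k²)/(1−k⁴)^(2/3) = 0.4648.
Mass saving = 1 − 0.4648 = 53.5 %.

53.5 %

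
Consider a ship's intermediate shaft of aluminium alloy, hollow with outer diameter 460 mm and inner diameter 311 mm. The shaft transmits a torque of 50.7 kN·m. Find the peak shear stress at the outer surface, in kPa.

3350 kPa

J = π(d_o⁴ − d_i⁴)/32 = π(0.460⁴ − 0.311⁴)/32 = 3.477×10^-3 m⁴.
τ_max = T·r/J = 50700 × 0.230 / 3.477×10^-3 = 3.353×10^6 Pa.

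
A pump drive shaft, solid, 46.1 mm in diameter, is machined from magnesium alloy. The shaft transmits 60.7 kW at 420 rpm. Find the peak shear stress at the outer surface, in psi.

ω = 2π·420/60 = 43.98 rad/s, so T = P/ω = 60.7×10³ / 43.98 = 1380 N·m.
J = πd⁴/32 = π(0.0461)⁴/32 = 4.434×10^-7 m⁴.
τ_max = T·r/J = 1380 × 0.0231 / 4.434×10^-7 = 7.174×10^7 Pa.

10400 psi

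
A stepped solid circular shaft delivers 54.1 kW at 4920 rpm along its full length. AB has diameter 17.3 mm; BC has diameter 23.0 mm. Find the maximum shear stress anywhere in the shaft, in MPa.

ω = 2π·4920/60 = 515.2 rad/s, so T = P/ω = 54.1×10³ / 515.2 = 105.0 N·m.
Under the same torque, τ_max = 16T/(πd³) is largest where d is smallest — segment AB (d = 17.3 mm).
τ_max = 16·105.0/(π·(0.0173)³) = 1.033×10^8 Pa.

103 MPa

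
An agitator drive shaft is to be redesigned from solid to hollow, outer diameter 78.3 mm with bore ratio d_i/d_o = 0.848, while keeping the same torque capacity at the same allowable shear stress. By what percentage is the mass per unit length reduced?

54.4 %

Equal τ_max and T ⇒ the solid shaft needs d_s³ = d_o³(1−k⁴), so d_s = 78.3·(1−0.848⁴)^(1/3) = 61.43 mm.
Area ratio A_h/A_s = d_o²(1−k²)/d_s² = (1−k²)/(1−k⁴)^(2/3) = 0.4564.
Mass saving = 1 − 0.4564 = 54.4 %.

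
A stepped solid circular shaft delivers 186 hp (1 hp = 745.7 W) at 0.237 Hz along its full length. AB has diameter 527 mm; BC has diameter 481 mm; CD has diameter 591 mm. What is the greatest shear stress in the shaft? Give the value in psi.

ω = 2π·0.237 = 1.489 rad/s, so T = P/ω = 186×745.7 / 1.489 = 93140 N·m.
Under the same torque, τ_max = 16T/(πd³) is largest where d is smallest — segment BC (d = 481 mm).
τ_max = 16·93140/(π·(0.481)³) = 4.263×10^6 Pa.

618 psi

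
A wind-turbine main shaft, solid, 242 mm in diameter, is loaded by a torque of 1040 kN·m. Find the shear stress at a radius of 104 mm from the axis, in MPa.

321 MPa

J = πd⁴/32 = π(0.242)⁴/32 = 3.367×10^-4 m⁴.
Shear stress varies linearly with radius: τ = T·r/J = 1.040e6 × 0.104 / 3.367×10^-4 = 3.212×10^8 Pa.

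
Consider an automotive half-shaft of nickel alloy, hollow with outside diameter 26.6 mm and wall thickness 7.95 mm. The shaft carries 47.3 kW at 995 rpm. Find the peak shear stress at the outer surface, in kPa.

ω = 2π·995/60 = 104.2 rad/s, so T = P/ω = 47.3×10³ / 104.2 = 454.0 N·m.
J = π(d_o⁴ − d_i⁴)/32 = π(0.0266⁴ − 0.0107⁴)/32 = 4.786×10^-8 m⁴.
τ_max = T·r/J = 454.0 × 0.0133 / 4.786×10^-8 = 1.261×10^8 Pa.

126000 kPa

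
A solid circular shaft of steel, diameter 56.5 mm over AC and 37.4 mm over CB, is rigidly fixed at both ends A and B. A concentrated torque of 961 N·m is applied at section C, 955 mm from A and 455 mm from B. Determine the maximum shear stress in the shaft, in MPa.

26.9 MPa

Compatibility: T_A·a/J_AC = T_B·b/J_CB with T_A + T_B = T₀.
J_AC = 1.00×10^-6 m⁴, J_CB = 1.92×10^-7 m⁴, so T_A = T₀·(J_AC/a)/((J_AC/a)+(J_CB/b)) = 685.0 N·m, T_B = 276.0 N·m.
τ in each portion: τ_AC = 1.93×10^7 Pa, τ_CB = 2.69×10^7 Pa; maximum is in CB.
τ_max = T_CB·r/J = 276.0·0.0187/1.92×10^-7 = 2.687×10^7 Pa.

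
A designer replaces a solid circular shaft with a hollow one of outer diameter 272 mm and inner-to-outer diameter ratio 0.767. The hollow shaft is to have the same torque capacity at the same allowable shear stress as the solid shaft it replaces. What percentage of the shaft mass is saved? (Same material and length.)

45.4 %

Equal τ_max and T ⇒ the solid shaft needs d_s³ = d_o³(1−k⁴), so d_s = 272·(1−0.767⁴)^(1/3) = 236.1 mm.
Area ratio A_h/A_s = d_o²(1−k²)/d_s² = (1−k²)/(1−k⁴)^(2/3) = 0.5465.
Mass saving = 1 − 0.5465 = 45.4 %.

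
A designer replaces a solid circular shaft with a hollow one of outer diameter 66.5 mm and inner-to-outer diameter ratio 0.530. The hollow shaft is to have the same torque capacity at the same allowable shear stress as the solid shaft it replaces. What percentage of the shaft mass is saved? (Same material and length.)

Equal τ_max and T ⇒ the solid shaft needs d_s³ = d_o³(1−k⁴), so d_s = 66.5·(1−0.530⁴)^(1/3) = 64.70 mm.
Area ratio A_h/A_s = d_o²(1−k²)/d_s² = (1−k²)/(1−k⁴)^(2/3) = 0.7596.
Mass saving = 1 − 0.7596 = 24.0 %.

24.0 %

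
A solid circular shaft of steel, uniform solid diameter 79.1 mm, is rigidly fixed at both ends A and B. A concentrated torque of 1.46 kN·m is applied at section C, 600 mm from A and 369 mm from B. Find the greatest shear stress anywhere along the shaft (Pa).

With uniform GJ and both ends fixed, compatibility θ_AC = θ_CB gives T_A·a = T_B·b, together with T_A + T_B = T₀.
T_A = T₀·b/(a+b) = 1460·369/969.0 = 556.0 N·m; T_B = 904.0 N·m.
τ in each portion: τ_AC = 5.72×10^6 Pa, τ_CB = 9.30×10^6 Pa; maximum is in CB.
τ_max = T_CB·r/J = 904.0·0.0395/3.84×10^-6 = 9.303×10^6 Pa.

9.30e6 Pa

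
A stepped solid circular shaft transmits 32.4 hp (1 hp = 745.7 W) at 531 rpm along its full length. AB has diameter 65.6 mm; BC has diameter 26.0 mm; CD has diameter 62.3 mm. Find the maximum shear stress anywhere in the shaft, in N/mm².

126 N/mm²

ω = 2π·531/60 = 55.61 rad/s, so T = P/ω = 32.4×745.7 / 55.61 = 434.5 N·m.
Under the same torque, τ_max = 16T/(πd³) is largest where d is smallest — segment BC (d = 26.0 mm).
τ_max = 16·434.5/(π·(0.0260)³) = 1.259×10^8 Pa.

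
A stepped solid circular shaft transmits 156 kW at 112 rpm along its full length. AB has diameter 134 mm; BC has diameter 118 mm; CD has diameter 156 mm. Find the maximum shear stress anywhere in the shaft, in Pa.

4.12e7 Pa

ω = 2π·112/60 = 11.73 rad/s, so T = P/ω = 156×10³ / 11.73 = 13300 N·m.
Under the same torque, τ_max = 16T/(πd³) is largest where d is smallest — segment BC (d = 118 mm).
τ_max = 16·13300/(π·(0.118)³) = 4.123×10^7 Pa.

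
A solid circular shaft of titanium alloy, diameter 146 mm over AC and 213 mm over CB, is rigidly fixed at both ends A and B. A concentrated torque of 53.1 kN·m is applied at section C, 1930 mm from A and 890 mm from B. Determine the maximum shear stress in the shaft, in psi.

3680 psi

Compatibility: T_A·a/J_AC = T_B·b/J_CB with T_A + T_B = T₀.
J_AC = 4.46×10^-5 m⁴, J_CB = 2.02×10^-4 m⁴, so T_A = T₀·(J_AC/a)/((J_AC/a)+(J_CB/b)) = 4906 N·m, T_B = 48190 N·m.
τ in each portion: τ_AC = 8.03×10^6 Pa, τ_CB = 2.54×10^7 Pa; maximum is in CB.
τ_max = T_CB·r/J = 48190·0.106/2.02×10^-4 = 2.540×10^7 Pa.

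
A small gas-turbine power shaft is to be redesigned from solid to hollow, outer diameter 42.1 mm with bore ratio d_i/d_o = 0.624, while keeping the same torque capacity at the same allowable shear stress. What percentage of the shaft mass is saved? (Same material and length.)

31.9 %

Equal τ_max and T ⇒ the solid shaft needs d_s³ = d_o³(1−k⁴), so d_s = 42.1·(1−0.624⁴)^(1/3) = 39.85 mm.
Area ratio A_h/A_s = d_o²(1−k²)/d_s² = (1−k²)/(1−k⁴)^(2/3) = 0.6814.
Mass saving = 1 − 0.6814 = 31.9 %.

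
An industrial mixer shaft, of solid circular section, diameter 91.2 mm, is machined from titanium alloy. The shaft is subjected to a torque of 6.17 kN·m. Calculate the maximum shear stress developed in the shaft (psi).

J = πd⁴/32 = π(0.0912)⁴/32 = 6.792×10^-6 m⁴.
τ_max = T·r/J = 6170 × 0.0456 / 6.792×10^-6 = 4.143×10^7 Pa.

6010 psi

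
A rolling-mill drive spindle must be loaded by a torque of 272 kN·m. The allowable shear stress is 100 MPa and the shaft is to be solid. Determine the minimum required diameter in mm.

240 mm

For a solid shaft τ_max = 16T/(πd³), so d = (16T/(π τ_allow))^(1/3) = (16·272000/(π·1.00×10^8))^(1/3) = 0.2402 m.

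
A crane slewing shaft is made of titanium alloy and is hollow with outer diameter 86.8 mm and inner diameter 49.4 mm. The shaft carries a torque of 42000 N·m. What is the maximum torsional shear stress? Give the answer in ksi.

53.0 ksi

J = π(d_o⁴ − d_i⁴)/32 = π(0.0868⁴ − 0.0494⁴)/32 = 4.988×10^-6 m⁴.
τ_max = T·r/J = 42000 × 0.0434 / 4.988×10^-6 = 3.654×10^8 Pa.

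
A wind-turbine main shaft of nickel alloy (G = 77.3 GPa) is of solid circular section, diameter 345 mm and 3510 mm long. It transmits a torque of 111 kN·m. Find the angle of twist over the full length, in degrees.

J = πd⁴/32 = π(0.345)⁴/32 = 1.391×10^-3 m⁴.
θ = T·L/(G·J) = 111000 × 3.51 / (77.3×10⁹ × 1.391×10^-3) = 3.624×10^-3 rad.

0.208°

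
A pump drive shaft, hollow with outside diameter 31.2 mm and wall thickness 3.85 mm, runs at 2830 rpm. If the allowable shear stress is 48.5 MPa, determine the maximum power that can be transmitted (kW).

58.1 kW

J = π(d_o⁴ − d_i⁴)/32 = π(0.0312⁴ − 0.0235⁴)/32 = 6.309×10^-8 m⁴.
T_max = τ_allow·J/r = 4.85×10^7 × 6.309×10^-8 / 0.0156 = 196.1 N·m.
ω = 2π·2830/60 = 296.4 rad/s, so P_max = T_max·ω = 5.813×10^4 W.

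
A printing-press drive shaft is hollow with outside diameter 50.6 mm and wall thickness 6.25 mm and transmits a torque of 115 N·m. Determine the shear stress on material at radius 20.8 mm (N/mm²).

J = π(d_o⁴ − d_i⁴)/32 = π(0.0506⁴ − 0.0381⁴)/32 = 4.367×10^-7 m⁴.
Shear stress varies linearly with radius: τ = T·r/J = 115.0 × 0.0208 / 4.367×10^-7 = 5.477×10^6 Pa.

5.48 N/mm²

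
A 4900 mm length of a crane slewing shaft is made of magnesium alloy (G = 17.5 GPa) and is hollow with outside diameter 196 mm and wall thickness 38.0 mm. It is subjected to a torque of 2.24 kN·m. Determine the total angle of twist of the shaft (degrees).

0.289°

J = π(d_o⁴ − d_i⁴)/32 = π(0.196⁴ − 0.120⁴)/32 = 1.245×10^-4 m⁴.
θ = T·L/(G·J) = 2240 × 4.90 / (17.5×10⁹ × 1.245×10^-4) = 5.037×10^-3 rad.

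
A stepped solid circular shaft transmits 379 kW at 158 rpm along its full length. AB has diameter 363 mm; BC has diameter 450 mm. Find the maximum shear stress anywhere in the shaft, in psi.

354 psi

ω = 2π·158/60 = 16.55 rad/s, so T = P/ω = 379×10³ / 16.55 = 22910 N·m.
Under the same torque, τ_max = 16T/(πd³) is largest where d is smallest — segment AB (d = 363 mm).
τ_max = 16·22910/(π·(0.363)³) = 2.439×10^6 Pa.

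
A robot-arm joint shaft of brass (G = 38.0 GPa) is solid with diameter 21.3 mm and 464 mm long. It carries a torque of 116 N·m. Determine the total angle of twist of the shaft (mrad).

J = πd⁴/32 = π(0.0213)⁴/32 = 2.021×10^-8 m⁴.
θ = T·L/(G·J) = 116.0 × 0.464 / (38.0×10⁹ × 2.021×10^-8) = 0.07009 rad.

70.1 mrad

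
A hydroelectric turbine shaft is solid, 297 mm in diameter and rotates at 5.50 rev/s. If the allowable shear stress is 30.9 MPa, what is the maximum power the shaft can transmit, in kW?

J = πd⁴/32 = π(0.297)⁴/32 = 7.639×10^-4 m⁴.
T_max = τ_allow·J/r = 3.09×10^7 × 7.639×10^-4 / 0.148 = 158900 N·m.
ω = 2π·5.50 = 34.56 rad/s, so P_max = T_max·ω = 5.493×10^6 W.

5490 kW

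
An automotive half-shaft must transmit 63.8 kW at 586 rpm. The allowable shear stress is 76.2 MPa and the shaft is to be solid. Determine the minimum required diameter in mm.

41.1 mm

ω = 2π·586/60 = 61.37 rad/s, so T = P/ω = 63.8×10³ / 61.37 = 1040 N·m.
For a solid shaft τ_max = 16T/(πd³), so d = (16T/(π τ_allow))^(1/3) = (16·1040/(π·7.62×10^7))^(1/3) = 0.04111 m.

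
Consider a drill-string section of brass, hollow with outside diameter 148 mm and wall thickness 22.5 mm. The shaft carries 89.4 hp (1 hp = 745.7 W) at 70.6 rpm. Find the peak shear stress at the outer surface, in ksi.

2.68 ksi

ω = 2π·70.6/60 = 7.393 rad/s, so T = P/ω = 89.4×745.7 / 7.393 = 9017 N·m.
J = π(d_o⁴ − d_i⁴)/32 = π(0.148⁴ − 0.103⁴)/32 = 3.605×10^-5 m⁴.
τ_max = T·r/J = 9017 × 0.0740 / 3.605×10^-5 = 1.851×10^7 Pa.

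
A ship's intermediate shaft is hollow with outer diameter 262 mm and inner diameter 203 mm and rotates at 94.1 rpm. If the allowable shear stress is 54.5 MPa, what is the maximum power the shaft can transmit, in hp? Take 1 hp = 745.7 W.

1630 hp

J = π(d_o⁴ − d_i⁴)/32 = π(0.262⁴ − 0.203⁴)/32 = 2.959×10^-4 m⁴.
T_max = τ_allow·J/r = 5.45×10^7 × 2.959×10^-4 / 0.131 = 123100 N·m.
ω = 2π·94.1/60 = 9.854 rad/s, so P_max = T_max·ω = 1.213×10^6 W.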